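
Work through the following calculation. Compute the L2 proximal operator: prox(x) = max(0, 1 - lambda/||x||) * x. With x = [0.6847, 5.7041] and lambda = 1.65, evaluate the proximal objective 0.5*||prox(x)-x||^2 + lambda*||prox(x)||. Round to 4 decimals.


Step 1: Compute ||x||.
||x|| = 5.745
Step 2: Compute scaling factor.
scale = max(0, 1 - 1.65/5.745) = 0.7128
Step 3: prox(x) = [0.4881, 4.0659]
||prox(x)|| = 4.095
Step 4: Proximal objective.
0.5*||prox-x||^2 = 1.3613
lambda*||prox|| = 6.7568
Total = 8.1181


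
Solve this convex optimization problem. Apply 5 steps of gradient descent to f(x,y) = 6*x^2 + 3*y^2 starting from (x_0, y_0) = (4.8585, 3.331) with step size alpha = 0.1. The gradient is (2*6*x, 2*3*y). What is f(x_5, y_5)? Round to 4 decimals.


Gradient descent on f(x,y) = 6*x^2 + 3*y^2.
Starting point: (4.8585, 3.331), alpha = 0.1
Step 1: grad_x = 2*6*4.8585 = 58.302, grad_y = 2*3*3.331 = 19.986
  x_1 = 4.8585 - 0.1*58.302 = -0.9717
  y_1 = 3.331 - 0.1*19.986 = 1.3324
Step 2: grad_x = 2*6*-0.9717 = -11.6604, grad_y = 2*3*1.3324 = 7.9944
  x_2 = -0.9717 - 0.1*-11.6604 = 0.1943
  y_2 = 1.3324 - 0.1*7.9944 = 0.533
Step 3: grad_x = 2*6*0.1943 = 2.3321, grad_y = 2*3*0.533 = 3.1978
  x_3 = 0.1943 - 0.1*2.3321 = -0.0389
  y_3 = 0.533 - 0.1*3.1978 = 0.2132
Step 4: grad_x = 2*6*-0.0389 = -0.4664, grad_y = 2*3*0.2132 = 1.2791
  x_4 = -0.0389 - 0.1*-0.4664 = 0.0078
  y_4 = 0.2132 - 0.1*1.2791 = 0.0853
Step 5: grad_x = 2*6*0.0078 = 0.0933, grad_y = 2*3*0.0853 = 0.5116
  x_5 = 0.0078 - 0.1*0.0933 = -0.0016
  y_5 = 0.0853 - 0.1*0.5116 = 0.0341
f(-0.0016, 0.0341) = 6*(-0.0016)^2 + 3*0.0341^2 = 0.0035


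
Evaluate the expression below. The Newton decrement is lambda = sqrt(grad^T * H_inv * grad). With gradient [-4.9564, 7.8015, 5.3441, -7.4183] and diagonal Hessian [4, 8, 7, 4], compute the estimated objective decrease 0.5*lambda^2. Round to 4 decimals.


Step 1: H is diagonal, so H^(-1) * g = [-1.2391, 0.9752, 0.7634, -1.8546].
Step 2: g^T H^(-1) g = sum_i g_i^2 / H_ii
  = (-4.9564)^2/4 + (7.8015)^2/8 + (5.3441)^2/7 + (-7.4183)^2/4
  = 6.1415 + 7.6079 + 4.0799 + 13.7578 = 31.5871
Step 3: Objective decrease = 0.5 * g^T H^(-1) g = 15.7936


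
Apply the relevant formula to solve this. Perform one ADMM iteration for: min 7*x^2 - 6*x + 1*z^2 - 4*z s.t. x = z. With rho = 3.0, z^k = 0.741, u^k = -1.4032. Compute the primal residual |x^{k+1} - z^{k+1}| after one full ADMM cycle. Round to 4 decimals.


ADMM iteration with rho = 3.0, z^k = 0.741, u^k = -1.4032
Step 1: x-update.
Minimize 7*x^2 - 6*x + (3.0/2)*(x - 0.741 - 1.4032)^2
FOC: (2*7 + 3.0)*x = 6 + 3.0*(0.741 + 1.4032)
x^{k+1} = 0.7313
Step 2: z-update.
Minimize 1*z^2 - 4*z + (3.0/2)*(0.7313 - z - 1.4032)^2
FOC: (2*1 + 3.0)*z = 4 + 3.0*(0.7313 - 1.4032)
z^{k+1} = 0.3969
Step 3: u-update.
u^{k+1} = -1.4032 + 0.7313 - 0.3969 = -1.0687
Step 4: Primal residual = |0.7313 - 0.3969| = 0.3345


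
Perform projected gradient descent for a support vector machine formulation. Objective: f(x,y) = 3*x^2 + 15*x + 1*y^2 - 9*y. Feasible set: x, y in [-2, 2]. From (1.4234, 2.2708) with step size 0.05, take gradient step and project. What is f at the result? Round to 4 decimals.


Step 1: Compute gradient at (1.4234, 2.2708).
grad_x = 2*3*1.4234 + 15 = 23.5404
grad_y = 2*1*2.2708 - 9 = -4.4584
Step 2: Gradient step.
x_raw = 1.4234 - 0.05*23.5404 = 0.2464
y_raw = 2.2708 - 0.05*-4.4584 = 2.4937
Step 3: Project onto [-2, 2].
x_proj = clip(0.2464) = 0.2464
y_proj = clip(2.4937) = 2.0
Step 4: Evaluate f.
f(0.2464, 2.0) = -10.1222


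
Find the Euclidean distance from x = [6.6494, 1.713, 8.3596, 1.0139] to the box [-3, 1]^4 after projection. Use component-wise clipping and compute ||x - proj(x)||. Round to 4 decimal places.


Project each component onto [-3, 1].
clip(6.6494) = 1.0, clip(1.713) = 1.0, clip(8.3596) = 1.0, clip(1.0139) = 1.0
Projection = [1.0, 1.0, 1.0, 1.0]
Squared diffs: [31.9157, 0.5084, 54.1637, 0.0002]
Distance = sqrt(86.588) = 9.3053


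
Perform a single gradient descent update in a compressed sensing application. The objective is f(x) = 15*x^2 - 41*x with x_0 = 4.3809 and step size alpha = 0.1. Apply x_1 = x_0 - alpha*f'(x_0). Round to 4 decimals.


We compute the gradient at x_0 and apply the update.
f'(x) = 30*x - 41
f'(4.3809) = 30*4.3809 - 41 = 90.427
x_1 = 4.3809 - 0.1*90.427 = -4.6618


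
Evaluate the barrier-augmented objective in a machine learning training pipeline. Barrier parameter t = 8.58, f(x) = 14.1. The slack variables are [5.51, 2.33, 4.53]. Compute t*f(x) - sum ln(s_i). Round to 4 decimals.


Step 1: Compute log-barrier.
ln values: [1.7066, 0.8459, 1.5107]
phi = -(1.7066 + 0.8459 + 1.5107) = -4.0632
Step 2: Compute augmented objective.
t*f(x) = 8.58*14.1 = 120.978
Total = 120.978 - 4.0632 = 116.9148


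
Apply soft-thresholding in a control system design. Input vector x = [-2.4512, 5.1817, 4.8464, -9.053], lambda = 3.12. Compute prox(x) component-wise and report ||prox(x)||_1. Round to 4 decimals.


Soft-thresholding with lambda = 3.12:
prox(-2.4512) = sign(-2.4512)*max(|-2.4512| - 3.12, 0) = 0.0
prox(5.1817) = sign(5.1817)*max(|5.1817| - 3.12, 0) = 2.0617
prox(4.8464) = sign(4.8464)*max(|4.8464| - 3.12, 0) = 1.7264
prox(-9.053) = sign(-9.053)*max(|-9.053| - 3.12, 0) = -5.933
prox(x) = [0.0, 2.0617, 1.7264, -5.933]
||prox(x)||_1 = 0.0 + 2.0617 + 1.7264 + 5.933 = 9.7211


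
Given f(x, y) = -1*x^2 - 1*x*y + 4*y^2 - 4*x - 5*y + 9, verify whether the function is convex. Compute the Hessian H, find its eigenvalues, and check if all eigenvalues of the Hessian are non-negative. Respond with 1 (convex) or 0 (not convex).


The Hessian of f(x,y) = -1*x^2 - 1*x*y + 4*y^2 - 4*x - 5*y + 9 is:
H = [[-2, -1], [-1, 8]]
Trace = -2 + 8 = 6
Determinant = -2*8 - (-1)^2 = -17
Discriminant = (6)^2 - 4*-17 = 104.0
Eigenvalues: lambda_1 = -2.099, lambda_2 = 8.099
The function is not convex.

0


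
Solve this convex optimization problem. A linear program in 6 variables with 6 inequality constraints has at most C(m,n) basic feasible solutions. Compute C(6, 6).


Each vertex corresponds to some choice of n active constraints out of m, so the number of vertices is at most C(m, n) = m! / (n!(m-n)!).
m = 6, n = 6
Numerator: 6 * 5 * 4 * 3 * 2 * 1
Denominator: 6! = 720
C(6, 6) = 1


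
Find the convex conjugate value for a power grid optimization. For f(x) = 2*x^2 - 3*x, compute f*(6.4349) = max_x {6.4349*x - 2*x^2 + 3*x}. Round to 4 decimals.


f*(y) = sup_x {y*x - a*x^2 - b*x} = sup_x {(y-b)*x - a*x^2}
FOC: (y - b) - 2a*x = 0 => x* = (y - b)/(2a)
x* = (6.4349 + 3)/(2*2) = 2.3587
f*(6.4349) = (y-b)^2/(4a) = (6.4349 + 3)^2/(4*2)
= 89.0173/8 = 11.1272


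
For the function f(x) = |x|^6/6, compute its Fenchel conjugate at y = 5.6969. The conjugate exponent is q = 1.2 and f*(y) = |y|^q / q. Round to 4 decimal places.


The conjugate exponent q satisfies 1/p + 1/q = 1.
p = 6, so q = 6/(6 - 1) = 1.2
|y|^q = 5.6969^1.2 = 8.068
f*(5.6969) = 8.068 / 1.2 = 6.7233


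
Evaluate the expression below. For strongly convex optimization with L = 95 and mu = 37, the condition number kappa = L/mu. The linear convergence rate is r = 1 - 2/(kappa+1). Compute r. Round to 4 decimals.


Step 1: Compute the condition number.
kappa = L/mu = 95/37 = 2.5676
Step 2: Compute the convergence rate.
r = 1 - 2/(kappa + 1) = 1 - 2*mu/(L + mu) = (L - mu)/(L + mu) = 58/132 = 0.4394


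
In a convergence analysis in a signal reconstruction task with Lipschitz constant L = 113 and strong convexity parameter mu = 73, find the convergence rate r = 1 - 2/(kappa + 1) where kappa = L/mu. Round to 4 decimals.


Step 1: Compute the condition number.
kappa = L/mu = 113/73 = 1.5479
Step 2: Compute the convergence rate.
r = 1 - 2/(kappa + 1) = 1 - 2*mu/(L + mu) = (L - mu)/(L + mu) = 40/186 = 0.2151


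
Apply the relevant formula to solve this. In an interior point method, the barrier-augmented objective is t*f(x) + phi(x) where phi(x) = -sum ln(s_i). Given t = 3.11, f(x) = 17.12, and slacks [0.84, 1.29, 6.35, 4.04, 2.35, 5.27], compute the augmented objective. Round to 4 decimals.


Step 1: Compute log-barrier.
ln values: [-0.1744, 0.2546, 1.8485, 1.3962, 0.8544, 1.662]
phi = -(-0.1744 + 0.2546 + 1.8485 + 1.3962 + 0.8544 + 1.662) = -5.8414
Step 2: Compute augmented objective.
t*f(x) = 3.11*17.12 = 53.2432
Total = 53.2432 - 5.8414 = 47.4018


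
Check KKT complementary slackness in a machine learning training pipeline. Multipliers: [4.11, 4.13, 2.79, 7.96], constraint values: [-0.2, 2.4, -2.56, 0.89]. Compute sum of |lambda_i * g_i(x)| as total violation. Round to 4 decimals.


KKT complementary slackness check:
lambda_1 * g_1 = 4.11 * -0.2 = -0.822
lambda_2 * g_2 = 4.13 * 2.4 = 9.912
lambda_3 * g_3 = 2.79 * -2.56 = -7.1424
lambda_4 * g_4 = 7.96 * 0.89 = 7.0844
Total violation = 0.822 + 9.912 + 7.1424 + 7.0844 = 24.9608


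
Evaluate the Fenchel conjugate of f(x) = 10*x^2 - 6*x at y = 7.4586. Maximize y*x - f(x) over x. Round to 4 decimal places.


f*(y) = sup_x {y*x - a*x^2 - b*x} = sup_x {(y-b)*x - a*x^2}
FOC: (y - b) - 2a*x = 0 => x* = (y - b)/(2a)
x* = (7.4586 + 6)/(2*10) = 0.6729
f*(7.4586) = (y-b)^2/(4a) = (7.4586 + 6)^2/(4*10)
= 181.1339/40 = 4.5283


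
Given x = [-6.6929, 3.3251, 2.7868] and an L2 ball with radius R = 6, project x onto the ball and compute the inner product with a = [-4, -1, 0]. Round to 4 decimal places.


Step 1: Compute ||x|| (intermediates to 6 decimals).
||x|| = sqrt((-6.6929)^2 + 3.3251^2 + 2.7868^2) = 7.976055
Step 2: Project.
Since ||x|| > R, scale = R/||x|| = 6/7.976055 = 0.752252, proj(x) = scale * x
proj(x) = [-5.034747, 2.501313, 2.096376]
Step 3: Dot product.
a^T * proj(x) = -4*(-5.034747) - 1*2.501313 + 0*2.096376 = 17.6377


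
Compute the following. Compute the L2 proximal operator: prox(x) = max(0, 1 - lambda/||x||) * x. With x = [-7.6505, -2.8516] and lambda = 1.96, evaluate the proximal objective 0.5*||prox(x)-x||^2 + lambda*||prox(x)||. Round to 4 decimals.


Step 1: Compute ||x||.
||x|| = 8.1647
Step 2: Compute scaling factor.
scale = max(0, 1 - 1.96/8.1647) = 0.7599
Step 3: prox(x) = [-5.8139, -2.167]
||prox(x)|| = 6.2047
Step 4: Proximal objective.
0.5*||prox-x||^2 = 1.9208
lambda*||prox|| = 12.1612
Total = 14.0819


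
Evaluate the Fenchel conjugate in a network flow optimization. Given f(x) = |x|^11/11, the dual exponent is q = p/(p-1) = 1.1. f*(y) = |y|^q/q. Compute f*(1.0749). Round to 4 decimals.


The conjugate exponent q satisfies 1/p + 1/q = 1.
p = 11, so q = 11/(11 - 1) = 1.1
|y|^q = 1.0749^1.1 = 1.0827
f*(1.0749) = 1.0827 / 1.1 = 0.9843


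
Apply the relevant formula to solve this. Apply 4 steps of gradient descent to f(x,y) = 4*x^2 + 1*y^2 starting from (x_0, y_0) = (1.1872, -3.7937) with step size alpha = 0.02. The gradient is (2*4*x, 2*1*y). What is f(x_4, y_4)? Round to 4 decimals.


Gradient descent on f(x,y) = 4*x^2 + 1*y^2.
Starting point: (1.1872, -3.7937), alpha = 0.02
Step 1: grad_x = 2*4*1.1872 = 9.4976, grad_y = 2*1*-3.7937 = -7.5874
  x_1 = 1.1872 - 0.02*9.4976 = 0.9972
  y_1 = -3.7937 - 0.02*-7.5874 = -3.642
Step 2: grad_x = 2*4*0.9972 = 7.978, grad_y = 2*1*-3.642 = -7.2839
  x_2 = 0.9972 - 0.02*7.978 = 0.8377
  y_2 = -3.642 - 0.02*-7.2839 = -3.4963
Step 3: grad_x = 2*4*0.8377 = 6.7015, grad_y = 2*1*-3.4963 = -6.9925
  x_3 = 0.8377 - 0.02*6.7015 = 0.7037
  y_3 = -3.4963 - 0.02*-6.9925 = -3.3564
Step 4: grad_x = 2*4*0.7037 = 5.6293, grad_y = 2*1*-3.3564 = -6.7128
  x_4 = 0.7037 - 0.02*5.6293 = 0.5911
  y_4 = -3.3564 - 0.02*-6.7128 = -3.2222
f(0.5911, -3.2222) = 4*0.5911^2 + 1*(-3.2222)^2 = 11.7798


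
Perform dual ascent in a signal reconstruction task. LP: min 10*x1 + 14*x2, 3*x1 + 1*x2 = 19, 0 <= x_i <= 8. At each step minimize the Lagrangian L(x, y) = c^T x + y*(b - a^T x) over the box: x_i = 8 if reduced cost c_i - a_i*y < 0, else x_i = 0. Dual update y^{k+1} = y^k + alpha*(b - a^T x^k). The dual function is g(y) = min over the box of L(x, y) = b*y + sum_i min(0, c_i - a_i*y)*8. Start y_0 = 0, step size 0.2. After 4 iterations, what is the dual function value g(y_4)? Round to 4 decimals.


Dual ascent for LP: min 10*x1 + 14*x2, 3*x1 + 1*x2 = 19, 0 <= x_i <= 8
Step 1: y^k = 0.0, reduced costs: (10.0, 14.0)
  x^k = (0.0, 0.0), subgradient = b - a^T x = 19.0
  y^{k+1} = 0.0 + 0.2*19.0 = 3.8
Step 2: y^k = 3.8, reduced costs: (-1.4, 10.2)
  x^k = (8.0, 0.0), subgradient = b - a^T x = -5.0
  y^{k+1} = 3.8 + 0.2*-5.0 = 2.8
Step 3: y^k = 2.8, reduced costs: (1.6, 11.2)
  x^k = (0.0, 0.0), subgradient = b - a^T x = 19.0
  y^{k+1} = 2.8 + 0.2*19.0 = 6.6
Step 4: y^k = 6.6, reduced costs: (-9.8, 7.4)
  x^k = (8.0, 0.0), subgradient = b - a^T x = -5.0
  y^{k+1} = 6.6 + 0.2*-5.0 = 5.6
Dual objective at y_4 = 5.6: reduced costs (-6.8, 8.4), box minimizer x = (8.0, 0.0)
g(y_4) = b*y + (c1 - a1*y)*x1 + (c2 - a2*y)*x2 = 19*5.6 + (-6.8)*8.0 + 8.4*0.0 = 106.4 - 54.4 + 0.0 = 52.0


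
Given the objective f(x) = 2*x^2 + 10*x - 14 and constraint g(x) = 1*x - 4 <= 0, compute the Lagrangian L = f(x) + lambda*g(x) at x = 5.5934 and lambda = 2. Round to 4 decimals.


Step 1: Evaluate f(x).
f(5.5934) = 2*5.5934^2 + 10*5.5934 - 14 = 104.5062
Step 2: Evaluate g(x).
g(5.5934) = 1*5.5934 - 4 = 1.5934
Step 3: Compute Lagrangian.
L = 104.5062 + 2*1.5934 = 107.693


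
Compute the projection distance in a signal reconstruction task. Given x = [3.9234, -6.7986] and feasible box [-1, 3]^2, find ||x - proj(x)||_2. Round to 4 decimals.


Project each component onto [-1, 3].
clip(3.9234) = 3.0, clip(-6.7986) = -1.0
Projection = [3.0, -1.0]
Squared diffs: [0.8527, 33.6238]
Distance = sqrt(34.4765) = 5.8717


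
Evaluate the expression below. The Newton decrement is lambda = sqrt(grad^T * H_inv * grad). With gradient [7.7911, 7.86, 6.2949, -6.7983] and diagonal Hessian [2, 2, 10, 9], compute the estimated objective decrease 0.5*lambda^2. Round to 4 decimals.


Step 1: H is diagonal, so H^(-1) * g = [3.8956, 3.93, 0.6295, -0.7554].
Step 2: g^T H^(-1) g = sum_i g_i^2 / H_ii
  = (7.7911)^2/2 + (7.86)^2/2 + (6.2949)^2/10 + (-6.7983)^2/9
  = 30.3506 + 30.8898 + 3.9626 + 5.1352 = 70.3382
Step 3: Objective decrease = 0.5 * g^T H^(-1) g = 35.1691


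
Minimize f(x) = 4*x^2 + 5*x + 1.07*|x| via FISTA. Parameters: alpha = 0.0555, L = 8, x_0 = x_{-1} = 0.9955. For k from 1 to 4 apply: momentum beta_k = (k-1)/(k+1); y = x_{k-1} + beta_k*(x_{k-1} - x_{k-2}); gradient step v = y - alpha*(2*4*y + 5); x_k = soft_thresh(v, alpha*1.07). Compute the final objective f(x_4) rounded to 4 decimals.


FISTA on f(x) = 4*x^2 + 5*x + 1.07*|x|
L = 8, alpha = 0.0555
Iteration 1: beta = 0.0, y = 0.9955 + 0.0*(0.9955 - 0.9955) = 0.9955
  grad(y) = 12.964, v = y - alpha*grad = 0.276
  prox(v) = soft_thresh(0.276, 0.0594) = 0.2166
Iteration 2: beta = 0.3333, y = 0.2166 + 0.3333*(0.2166 - 0.9955) = -0.043
  grad(y) = 4.6559, v = y - alpha*grad = -0.3014
  prox(v) = soft_thresh(-0.3014, 0.0594) = -0.242
Iteration 3: beta = 0.5, y = -0.242 + 0.5*(-0.242 - 0.2166) = -0.4714
  grad(y) = 1.2292, v = y - alpha*grad = -0.5396
  prox(v) = soft_thresh(-0.5396, 0.0594) = -0.4802
Iteration 4: beta = 0.6, y = -0.4802 + 0.6*(-0.4802 + 0.242) = -0.6231
  grad(y) = 0.0153, v = y - alpha*grad = -0.6239
  prox(v) = soft_thresh(-0.6239, 0.0594) = -0.5645
f(x_4) = 4*(-0.5645)^2 + 5*(-0.5645) + 1.07*|-0.5645| = -0.9438


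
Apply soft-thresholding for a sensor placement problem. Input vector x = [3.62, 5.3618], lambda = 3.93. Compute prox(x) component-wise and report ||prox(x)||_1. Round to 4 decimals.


Soft-thresholding with lambda = 3.93:
prox(3.62) = sign(3.62)*max(|3.62| - 3.93, 0) = 0.0
prox(5.3618) = sign(5.3618)*max(|5.3618| - 3.93, 0) = 1.4318
prox(x) = [0.0, 1.4318]
||prox(x)||_1 = 0.0 + 1.4318 = 1.4318


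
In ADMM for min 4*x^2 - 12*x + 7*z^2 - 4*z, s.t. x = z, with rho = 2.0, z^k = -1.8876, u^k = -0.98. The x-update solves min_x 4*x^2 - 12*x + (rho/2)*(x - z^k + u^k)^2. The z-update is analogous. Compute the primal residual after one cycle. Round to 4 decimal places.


ADMM iteration with rho = 2.0, z^k = -1.8876, u^k = -0.98
Step 1: x-update.
Minimize 4*x^2 - 12*x + (2.0/2)*(x + 1.8876 - 0.98)^2
FOC: (2*4 + 2.0)*x = 12 + 2.0*(-1.8876 + 0.98)
x^{k+1} = 1.0185
Step 2: z-update.
Minimize 7*z^2 - 4*z + (2.0/2)*(1.0185 - z - 0.98)^2
FOC: (2*7 + 2.0)*z = 4 + 2.0*(1.0185 - 0.98)
z^{k+1} = 0.2548
Step 3: u-update.
u^{k+1} = -0.98 + 1.0185 - 0.2548 = -0.2163
Step 4: Primal residual = |1.0185 - 0.2548| = 0.7637


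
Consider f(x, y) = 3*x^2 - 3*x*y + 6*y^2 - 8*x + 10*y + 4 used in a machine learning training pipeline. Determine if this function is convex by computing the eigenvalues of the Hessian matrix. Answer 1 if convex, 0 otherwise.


The Hessian of f(x,y) = 3*x^2 - 3*x*y + 6*y^2 - 8*x + 10*y + 4 is:
H = [[6, -3], [-3, 12]]
Trace = 6 + 12 = 18
Determinant = 6*12 - (-3)^2 = 63
Discriminant = (18)^2 - 4*63 = 72.0
Eigenvalues: lambda_1 = 4.7574, lambda_2 = 13.2426
The function is convex.

1


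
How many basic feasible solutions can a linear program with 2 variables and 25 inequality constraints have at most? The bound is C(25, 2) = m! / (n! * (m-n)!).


Each vertex corresponds to some choice of n active constraints out of m, so the number of vertices is at most C(m, n) = m! / (n!(m-n)!).
m = 25, n = 2
Numerator: 25 * 24
Denominator: 2! = 2
C(25, 2) = 300


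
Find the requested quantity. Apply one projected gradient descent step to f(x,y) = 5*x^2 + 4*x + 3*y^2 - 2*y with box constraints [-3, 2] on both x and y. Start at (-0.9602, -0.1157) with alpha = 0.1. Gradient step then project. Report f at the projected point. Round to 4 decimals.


Step 1: Compute gradient at (-0.9602, -0.1157).
grad_x = 2*5*-0.9602 + 4 = -5.602
grad_y = 2*3*-0.1157 - 2 = -2.6942
Step 2: Gradient step.
x_raw = -0.9602 - 0.1*-5.602 = -0.4
y_raw = -0.1157 - 0.1*-2.6942 = 0.1537
Step 3: Project onto [-3, 2].
x_proj = clip(-0.4) = -0.4
y_proj = clip(0.1537) = 0.1537
Step 4: Evaluate f.
f(-0.4, 0.1537) = -1.0366


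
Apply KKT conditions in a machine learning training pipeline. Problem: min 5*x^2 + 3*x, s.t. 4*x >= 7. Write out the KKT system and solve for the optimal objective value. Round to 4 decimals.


Step 1: Try lambda = 0 (constraint inactive).
x_unc = -3/(2*5) = -0.3
Check: 4*-0.3 = -1.2 < 7 -- violated!
Step 2: Constraint must be active: 4*x = 7
x* = 7/4 = 1.75
lambda = (2*5*1.75 + 3)/4 = 5.125
Step 3: Compute optimal value.
f(x*) = 5*1.75^2 + 3*1.75 = 20.5625


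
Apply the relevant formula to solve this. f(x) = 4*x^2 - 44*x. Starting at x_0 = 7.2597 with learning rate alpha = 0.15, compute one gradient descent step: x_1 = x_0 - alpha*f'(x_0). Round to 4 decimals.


We compute the gradient at x_0 and apply the update.
f'(x) = 8*x - 44
f'(7.2597) = 8*7.2597 - 44 = 14.0776
x_1 = 7.2597 - 0.15*14.0776 = 5.1481


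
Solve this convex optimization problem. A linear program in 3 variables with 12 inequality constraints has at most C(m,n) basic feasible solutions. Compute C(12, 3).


Each vertex corresponds to some choice of n active constraints out of m, so the number of vertices is at most C(m, n) = m! / (n!(m-n)!).
m = 12, n = 3
Numerator: 12 * 11 * 10
Denominator: 3! = 6
C(12, 3) = 220


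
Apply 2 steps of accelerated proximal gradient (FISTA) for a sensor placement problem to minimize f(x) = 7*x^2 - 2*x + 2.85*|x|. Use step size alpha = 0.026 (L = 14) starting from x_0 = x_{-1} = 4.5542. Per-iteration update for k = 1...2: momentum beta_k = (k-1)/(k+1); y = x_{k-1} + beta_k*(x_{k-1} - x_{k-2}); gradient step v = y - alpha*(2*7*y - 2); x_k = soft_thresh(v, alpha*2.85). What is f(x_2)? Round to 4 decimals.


FISTA on f(x) = 7*x^2 - 2*x + 2.85*|x|
L = 14, alpha = 0.026
Iteration 1: beta = 0.0, y = 4.5542 + 0.0*(4.5542 - 4.5542) = 4.5542
  grad(y) = 61.7588, v = y - alpha*grad = 2.9485
  prox(v) = soft_thresh(2.9485, 0.0741) = 2.8744
Iteration 2: beta = 0.3333, y = 2.8744 + 0.3333*(2.8744 - 4.5542) = 2.3144
  grad(y) = 30.402, v = y - alpha*grad = 1.524
  prox(v) = soft_thresh(1.524, 0.0741) = 1.4499
f(x_2) = 7*1.4499^2 - 2*1.4499 + 2.85*|1.4499| = 15.9474


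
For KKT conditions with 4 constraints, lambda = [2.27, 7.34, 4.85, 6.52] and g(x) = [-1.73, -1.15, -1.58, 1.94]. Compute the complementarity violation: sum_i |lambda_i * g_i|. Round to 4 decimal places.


KKT complementary slackness check:
lambda_1 * g_1 = 2.27 * -1.73 = -3.9271
lambda_2 * g_2 = 7.34 * -1.15 = -8.441
lambda_3 * g_3 = 4.85 * -1.58 = -7.663
lambda_4 * g_4 = 6.52 * 1.94 = 12.6488
Total violation = 3.9271 + 8.441 + 7.663 + 12.6488 = 32.6799


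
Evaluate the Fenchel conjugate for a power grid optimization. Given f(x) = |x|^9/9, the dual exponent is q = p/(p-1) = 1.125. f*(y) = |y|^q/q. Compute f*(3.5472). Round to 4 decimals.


The conjugate exponent q satisfies 1/p + 1/q = 1.
p = 9, so q = 9/(9 - 1) = 1.125
|y|^q = 3.5472^1.125 = 4.1555
f*(3.5472) = 4.1555 / 1.125 = 3.6938


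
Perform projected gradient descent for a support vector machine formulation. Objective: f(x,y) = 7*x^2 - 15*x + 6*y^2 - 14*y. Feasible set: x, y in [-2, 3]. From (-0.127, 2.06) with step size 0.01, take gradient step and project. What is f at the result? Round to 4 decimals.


Step 1: Compute gradient at (-0.127, 2.06).
grad_x = 2*7*-0.127 - 15 = -16.778
grad_y = 2*6*2.06 - 14 = 10.72
Step 2: Gradient step.
x_raw = -0.127 - 0.01*-16.778 = 0.0408
y_raw = 2.06 - 0.01*10.72 = 1.9528
Step 3: Project onto [-2, 3].
x_proj = clip(0.0408) = 0.0408
y_proj = clip(1.9528) = 1.9528
Step 4: Evaluate f.
f(0.0408, 1.9528) = -5.0587


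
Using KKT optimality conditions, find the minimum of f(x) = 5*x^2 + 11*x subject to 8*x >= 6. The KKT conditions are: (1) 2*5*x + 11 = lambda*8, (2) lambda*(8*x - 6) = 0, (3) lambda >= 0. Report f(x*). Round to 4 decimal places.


Step 1: Try lambda = 0 (constraint inactive).
x_unc = -11/(2*5) = -1.1
Check: 8*-1.1 = -8.8 < 6 -- violated!
Step 2: Constraint must be active: 8*x = 6
x* = 6/8 = 0.75
lambda = (2*5*0.75 + 11)/8 = 2.3125
Step 3: Compute optimal value.
f(x*) = 5*0.75^2 + 11*0.75 = 11.0625


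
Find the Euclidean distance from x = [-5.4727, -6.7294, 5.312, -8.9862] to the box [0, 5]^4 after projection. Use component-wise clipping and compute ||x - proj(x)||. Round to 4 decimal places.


Project each component onto [0, 5].
clip(-5.4727) = 0.0, clip(-6.7294) = 0.0, clip(5.312) = 5.0, clip(-8.9862) = 0.0
Projection = [0.0, 0.0, 5.0, 0.0]
Squared diffs: [29.9504, 45.2848, 0.0973, 80.7518]
Distance = sqrt(156.0843) = 12.4934


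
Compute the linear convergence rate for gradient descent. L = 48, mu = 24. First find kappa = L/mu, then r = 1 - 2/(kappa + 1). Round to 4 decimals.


Step 1: Compute the condition number.
kappa = L/mu = 48/24 = 2.0
Step 2: Compute the convergence rate.
r = 1 - 2/(kappa + 1) = 1 - 2*mu/(L + mu) = (L - mu)/(L + mu) = 24/72 = 0.3333


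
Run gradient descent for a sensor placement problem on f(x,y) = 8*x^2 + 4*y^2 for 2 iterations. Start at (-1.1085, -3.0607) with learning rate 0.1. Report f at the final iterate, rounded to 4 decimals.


Gradient descent on f(x,y) = 8*x^2 + 4*y^2.
Starting point: (-1.1085, -3.0607), alpha = 0.1
Step 1: grad_x = 2*8*-1.1085 = -17.736, grad_y = 2*4*-3.0607 = -24.4856
  x_1 = -1.1085 - 0.1*-17.736 = 0.6651
  y_1 = -3.0607 - 0.1*-24.4856 = -0.6121
Step 2: grad_x = 2*8*0.6651 = 10.6416, grad_y = 2*4*-0.6121 = -4.8971
  x_2 = 0.6651 - 0.1*10.6416 = -0.3991
  y_2 = -0.6121 - 0.1*-4.8971 = -0.1224
f(-0.3991, -0.1224) = 8*(-0.3991)^2 + 4*(-0.1224)^2 = 1.3339


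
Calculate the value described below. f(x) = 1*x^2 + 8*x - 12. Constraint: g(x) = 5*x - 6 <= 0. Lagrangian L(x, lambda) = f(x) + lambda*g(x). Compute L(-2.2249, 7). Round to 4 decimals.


Step 1: Evaluate f(x).
f(-2.2249) = 1*(-2.2249)^2 + 8*(-2.2249) - 12 = -24.849
Step 2: Evaluate g(x).
g(-2.2249) = 5*-2.2249 - 6 = -17.1245
Step 3: Compute Lagrangian.
L = -24.849 + 7*-17.1245 = -144.7205


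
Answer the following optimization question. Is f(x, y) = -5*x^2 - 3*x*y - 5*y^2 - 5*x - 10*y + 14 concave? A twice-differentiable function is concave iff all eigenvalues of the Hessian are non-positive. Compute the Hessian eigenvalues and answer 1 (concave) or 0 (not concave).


The Hessian of f(x,y) = -5*x^2 - 3*x*y - 5*y^2 - 5*x - 10*y + 14 is:
H = [[-10, -3], [-3, -10]]
Trace = -10 - 10 = -20
Determinant = -10*-10 - (-3)^2 = 91
Discriminant = (-20)^2 - 4*91 = 36.0
Eigenvalues: lambda_1 = -13.0, lambda_2 = -7.0
The function is concave.

1


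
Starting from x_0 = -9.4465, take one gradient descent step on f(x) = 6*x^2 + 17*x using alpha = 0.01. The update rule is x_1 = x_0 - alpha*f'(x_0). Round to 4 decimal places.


We compute the gradient at x_0 and apply the update.
f'(x) = 12*x + 17
f'(-9.4465) = 12*-9.4465 + 17 = -96.358
x_1 = -9.4465 - 0.01*-96.358 = -8.4829


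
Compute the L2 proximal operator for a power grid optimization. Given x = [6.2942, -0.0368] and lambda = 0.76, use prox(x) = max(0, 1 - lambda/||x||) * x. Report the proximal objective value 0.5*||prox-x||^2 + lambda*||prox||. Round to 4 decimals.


Step 1: Compute ||x||.
||x|| = 6.2943
Step 2: Compute scaling factor.
scale = max(0, 1 - 0.76/6.2943) = 0.8793
Step 3: prox(x) = [5.5342, -0.0324]
||prox(x)|| = 5.5343
Step 4: Proximal objective.
0.5*||prox-x||^2 = 0.2888
lambda*||prox|| = 4.2061
Total = 4.4949


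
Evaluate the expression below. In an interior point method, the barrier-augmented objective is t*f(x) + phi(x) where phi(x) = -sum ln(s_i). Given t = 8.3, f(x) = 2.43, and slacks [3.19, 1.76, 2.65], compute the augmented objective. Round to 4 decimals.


Step 1: Compute log-barrier.
ln values: [1.16, 0.5653, 0.9746]
phi = -(1.16 + 0.5653 + 0.9746) = -2.6999
Step 2: Compute augmented objective.
t*f(x) = 8.3*2.43 = 20.169
Total = 20.169 - 2.6999 = 17.4691


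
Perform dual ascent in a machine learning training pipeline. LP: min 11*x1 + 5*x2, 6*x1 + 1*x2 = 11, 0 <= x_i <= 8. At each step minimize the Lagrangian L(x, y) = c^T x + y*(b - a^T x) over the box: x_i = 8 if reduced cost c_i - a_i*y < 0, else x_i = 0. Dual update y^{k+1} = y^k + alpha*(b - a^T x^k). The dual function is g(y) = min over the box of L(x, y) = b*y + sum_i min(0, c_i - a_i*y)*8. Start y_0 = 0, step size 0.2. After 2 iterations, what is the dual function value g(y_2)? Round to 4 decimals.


Dual ascent for LP: min 11*x1 + 5*x2, 6*x1 + 1*x2 = 11, 0 <= x_i <= 8
Step 1: y^k = 0.0, reduced costs: (11.0, 5.0)
  x^k = (0.0, 0.0), subgradient = b - a^T x = 11.0
  y^{k+1} = 0.0 + 0.2*11.0 = 2.2
Step 2: y^k = 2.2, reduced costs: (-2.2, 2.8)
  x^k = (8.0, 0.0), subgradient = b - a^T x = -37.0
  y^{k+1} = 2.2 + 0.2*-37.0 = -5.2
Dual objective at y_2 = -5.2: reduced costs (42.2, 10.2), box minimizer x = (0.0, 0.0)
g(y_2) = b*y + (c1 - a1*y)*x1 + (c2 - a2*y)*x2 = 11*(-5.2) + 42.2*0.0 + 10.2*0.0 = -57.2 + 0.0 + 0.0 = -57.2


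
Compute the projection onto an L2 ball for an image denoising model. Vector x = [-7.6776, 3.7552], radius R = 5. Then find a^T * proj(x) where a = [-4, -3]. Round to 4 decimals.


Step 1: Compute ||x|| (intermediates to 6 decimals).
||x|| = sqrt((-7.6776)^2 + 3.7552^2) = 8.546758
Step 2: Project.
Since ||x|| > R, scale = R/||x|| = 5/8.546758 = 0.585017, proj(x) = scale * x
proj(x) = [-4.491527, 2.196856]
Step 3: Dot product.
a^T * proj(x) = -4*(-4.491527) - 3*2.196856 = 11.3755


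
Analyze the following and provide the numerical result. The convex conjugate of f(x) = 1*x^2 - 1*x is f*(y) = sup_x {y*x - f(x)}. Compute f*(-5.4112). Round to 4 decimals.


f*(y) = sup_x {y*x - a*x^2 - b*x} = sup_x {(y-b)*x - a*x^2}
FOC: (y - b) - 2a*x = 0 => x* = (y - b)/(2a)
x* = (-5.4112 + 1)/(2*1) = -2.2056
f*(-5.4112) = (y-b)^2/(4a) = (-5.4112 + 1)^2/(4*1)
= 19.4587/4 = 4.8647


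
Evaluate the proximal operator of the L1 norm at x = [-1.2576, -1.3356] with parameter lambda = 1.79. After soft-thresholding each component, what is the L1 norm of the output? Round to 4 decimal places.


Soft-thresholding with lambda = 1.79:
prox(-1.2576) = sign(-1.2576)*max(|-1.2576| - 1.79, 0) = 0.0
prox(-1.3356) = sign(-1.3356)*max(|-1.3356| - 1.79, 0) = 0.0
prox(x) = [0.0, 0.0]
||prox(x)||_1 = 0.0 + 0.0 = 0.0


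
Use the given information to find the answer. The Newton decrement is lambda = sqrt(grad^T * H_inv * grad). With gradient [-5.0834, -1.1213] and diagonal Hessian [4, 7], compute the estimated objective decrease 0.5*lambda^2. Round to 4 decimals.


Step 1: H is diagonal, so H^(-1) * g = [-1.2709, -0.1602].
Step 2: g^T H^(-1) g = sum_i g_i^2 / H_ii
  = (-5.0834)^2/4 + (-1.1213)^2/7
  = 6.4602 + 0.1796 = 6.6399
Step 3: Objective decrease = 0.5 * g^T H^(-1) g = 3.3199


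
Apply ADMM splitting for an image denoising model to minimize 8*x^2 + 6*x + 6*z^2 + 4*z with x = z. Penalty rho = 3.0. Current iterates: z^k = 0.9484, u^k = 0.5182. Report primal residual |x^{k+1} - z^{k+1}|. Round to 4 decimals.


ADMM iteration with rho = 3.0, z^k = 0.9484, u^k = 0.5182
Step 1: x-update.
Minimize 8*x^2 + 6*x + (3.0/2)*(x - 0.9484 + 0.5182)^2
FOC: (2*8 + 3.0)*x = -6 + 3.0*(0.9484 - 0.5182)
x^{k+1} = -0.2479
Step 2: z-update.
Minimize 6*z^2 + 4*z + (3.0/2)*(-0.2479 - z + 0.5182)^2
FOC: (2*6 + 3.0)*z = -4 + 3.0*(-0.2479 + 0.5182)
z^{k+1} = -0.2126
Step 3: u-update.
u^{k+1} = 0.5182 - 0.2479 + 0.2126 = 0.4829
Step 4: Primal residual = |-0.2479 + 0.2126| = 0.0353


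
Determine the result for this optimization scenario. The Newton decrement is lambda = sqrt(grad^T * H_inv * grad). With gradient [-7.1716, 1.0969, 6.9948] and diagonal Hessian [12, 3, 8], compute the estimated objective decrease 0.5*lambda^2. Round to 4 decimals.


Step 1: H is diagonal, so H^(-1) * g = [-0.5976, 0.3656, 0.8744].
Step 2: g^T H^(-1) g = sum_i g_i^2 / H_ii
  = (-7.1716)^2/12 + (1.0969)^2/3 + (6.9948)^2/8
  = 4.286 + 0.4011 + 6.1159 = 10.803
Step 3: Objective decrease = 0.5 * g^T H^(-1) g = 5.4015


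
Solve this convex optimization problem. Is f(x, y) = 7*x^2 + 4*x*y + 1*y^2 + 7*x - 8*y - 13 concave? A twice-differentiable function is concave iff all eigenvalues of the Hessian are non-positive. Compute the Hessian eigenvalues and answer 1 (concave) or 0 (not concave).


The Hessian of f(x,y) = 7*x^2 + 4*x*y + 1*y^2 + 7*x - 8*y - 13 is:
H = [[14, 4], [4, 2]]
Trace = 14 + 2 = 16
Determinant = 14*2 - (4)^2 = 12
Discriminant = (16)^2 - 4*12 = 208.0
Eigenvalues: lambda_1 = 0.7889, lambda_2 = 15.2111
The function is not concave.

0


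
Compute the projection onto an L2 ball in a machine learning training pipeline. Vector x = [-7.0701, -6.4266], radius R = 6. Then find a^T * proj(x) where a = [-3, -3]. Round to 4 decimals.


Step 1: Compute ||x|| (intermediates to 6 decimals).
||x|| = sqrt((-7.0701)^2 + (-6.4266)^2) = 9.554449
Step 2: Project.
Since ||x|| > R, scale = R/||x|| = 6/9.554449 = 0.62798, proj(x) = scale * x
proj(x) = [-4.439881, -4.035776]
Step 3: Dot product.
a^T * proj(x) = -3*(-4.439881) - 3*(-4.035776) = 25.427


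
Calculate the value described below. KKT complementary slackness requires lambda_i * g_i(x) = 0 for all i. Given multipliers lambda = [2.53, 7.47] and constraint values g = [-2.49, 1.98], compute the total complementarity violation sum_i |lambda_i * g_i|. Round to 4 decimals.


KKT complementary slackness check:
lambda_1 * g_1 = 2.53 * -2.49 = -6.2997
lambda_2 * g_2 = 7.47 * 1.98 = 14.7906
Total violation = 6.2997 + 14.7906 = 21.0903


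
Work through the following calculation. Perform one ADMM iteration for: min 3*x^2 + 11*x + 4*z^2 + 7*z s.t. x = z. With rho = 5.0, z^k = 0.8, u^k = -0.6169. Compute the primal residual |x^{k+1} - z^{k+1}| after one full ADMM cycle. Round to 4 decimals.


ADMM iteration with rho = 5.0, z^k = 0.8, u^k = -0.6169
Step 1: x-update.
Minimize 3*x^2 + 11*x + (5.0/2)*(x - 0.8 - 0.6169)^2
FOC: (2*3 + 5.0)*x = -11 + 5.0*(0.8 + 0.6169)
x^{k+1} = -0.356
Step 2: z-update.
Minimize 4*z^2 + 7*z + (5.0/2)*(-0.356 - z - 0.6169)^2
FOC: (2*4 + 5.0)*z = -7 + 5.0*(-0.356 - 0.6169)
z^{k+1} = -0.9126
Step 3: u-update.
u^{k+1} = -0.6169 - 0.356 + 0.9126 = -0.0602
Step 4: Primal residual = |-0.356 + 0.9126| = 0.5567


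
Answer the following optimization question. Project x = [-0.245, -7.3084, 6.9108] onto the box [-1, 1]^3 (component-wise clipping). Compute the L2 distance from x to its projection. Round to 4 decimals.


Project each component onto [-1, 1].
clip(-0.245) = -0.245, clip(-7.3084) = -1.0, clip(6.9108) = 1.0
Projection = [-0.245, -1.0, 1.0]
Squared diffs: [0.0, 39.7959, 34.9376]
Distance = sqrt(74.7335) = 8.6449


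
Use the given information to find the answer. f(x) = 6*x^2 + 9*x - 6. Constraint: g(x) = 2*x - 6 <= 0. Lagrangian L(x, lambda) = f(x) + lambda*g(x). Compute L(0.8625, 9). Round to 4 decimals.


Step 1: Evaluate f(x).
f(0.8625) = 6*0.8625^2 + 9*0.8625 - 6 = 6.2259
Step 2: Evaluate g(x).
g(0.8625) = 2*0.8625 - 6 = -4.275
Step 3: Compute Lagrangian.
L = 6.2259 + 9*-4.275 = -32.2491


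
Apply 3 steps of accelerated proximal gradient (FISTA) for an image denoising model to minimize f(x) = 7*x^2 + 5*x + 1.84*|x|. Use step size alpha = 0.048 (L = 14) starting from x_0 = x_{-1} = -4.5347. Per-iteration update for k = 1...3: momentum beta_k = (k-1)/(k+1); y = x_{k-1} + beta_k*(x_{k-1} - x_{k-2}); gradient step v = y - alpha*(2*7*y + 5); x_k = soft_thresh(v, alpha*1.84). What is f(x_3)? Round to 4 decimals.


FISTA on f(x) = 7*x^2 + 5*x + 1.84*|x|
L = 14, alpha = 0.048
Iteration 1: beta = 0.0, y = -4.5347 + 0.0*(-4.5347 + 4.5347) = -4.5347
  grad(y) = -58.4858, v = y - alpha*grad = -1.7274
  prox(v) = soft_thresh(-1.7274, 0.0883) = -1.6391
Iteration 2: beta = 0.3333, y = -1.6391 + 0.3333*(-1.6391 + 4.5347) = -0.6738
  grad(y) = -4.4339, v = y - alpha*grad = -0.461
  prox(v) = soft_thresh(-0.461, 0.0883) = -0.3727
Iteration 3: beta = 0.5, y = -0.3727 + 0.5*(-0.3727 + 1.6391) = 0.2605
  grad(y) = 8.6467, v = y - alpha*grad = -0.1546
  prox(v) = soft_thresh(-0.1546, 0.0883) = -0.0662
f(x_3) = 7*(-0.0662)^2 + 5*(-0.0662) + 1.84*|-0.0662| = -0.1786


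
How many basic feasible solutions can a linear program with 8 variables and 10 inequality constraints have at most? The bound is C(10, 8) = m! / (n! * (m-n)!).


Each vertex corresponds to some choice of n active constraints out of m, so the number of vertices is at most C(m, n) = m! / (n!(m-n)!).
m = 10, n = 8
Numerator: 10 * 9 * 8 * 7 * 6 * 5 * 4 * 3
Denominator: 8! = 40320
C(10, 8) = 45


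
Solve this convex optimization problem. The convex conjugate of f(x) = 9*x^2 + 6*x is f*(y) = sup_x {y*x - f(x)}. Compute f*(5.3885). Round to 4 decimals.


f*(y) = sup_x {y*x - a*x^2 - b*x} = sup_x {(y-b)*x - a*x^2}
FOC: (y - b) - 2a*x = 0 => x* = (y - b)/(2a)
x* = (5.3885 - 6)/(2*9) = -0.034
f*(5.3885) = (y-b)^2/(4a) = (5.3885 - 6)^2/(4*9)
= 0.3739/36 = 0.0104


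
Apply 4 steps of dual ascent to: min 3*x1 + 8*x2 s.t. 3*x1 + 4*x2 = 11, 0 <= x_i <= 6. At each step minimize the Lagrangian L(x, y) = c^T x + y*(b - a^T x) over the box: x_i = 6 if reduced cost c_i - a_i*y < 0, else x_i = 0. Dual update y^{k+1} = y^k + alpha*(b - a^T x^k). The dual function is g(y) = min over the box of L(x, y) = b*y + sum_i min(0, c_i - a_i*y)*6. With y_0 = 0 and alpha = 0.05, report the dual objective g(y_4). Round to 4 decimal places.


Dual ascent for LP: min 3*x1 + 8*x2, 3*x1 + 4*x2 = 11, 0 <= x_i <= 6
Step 1: y^k = 0.0, reduced costs: (3.0, 8.0)
  x^k = (0.0, 0.0), subgradient = b - a^T x = 11.0
  y^{k+1} = 0.0 + 0.05*11.0 = 0.55
Step 2: y^k = 0.55, reduced costs: (1.35, 5.8)
  x^k = (0.0, 0.0), subgradient = b - a^T x = 11.0
  y^{k+1} = 0.55 + 0.05*11.0 = 1.1
Step 3: y^k = 1.1, reduced costs: (-0.3, 3.6)
  x^k = (6.0, 0.0), subgradient = b - a^T x = -7.0
  y^{k+1} = 1.1 + 0.05*-7.0 = 0.75
Step 4: y^k = 0.75, reduced costs: (0.75, 5.0)
  x^k = (0.0, 0.0), subgradient = b - a^T x = 11.0
  y^{k+1} = 0.75 + 0.05*11.0 = 1.3
Dual objective at y_4 = 1.3: reduced costs (-0.9, 2.8), box minimizer x = (6.0, 0.0)
g(y_4) = b*y + (c1 - a1*y)*x1 + (c2 - a2*y)*x2 = 11*1.3 + (-0.9)*6.0 + 2.8*0.0 = 14.3 - 5.4 + 0.0 = 8.9


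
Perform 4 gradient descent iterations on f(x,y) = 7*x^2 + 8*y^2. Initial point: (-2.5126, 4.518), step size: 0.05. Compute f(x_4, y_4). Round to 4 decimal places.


Gradient descent on f(x,y) = 7*x^2 + 8*y^2.
Starting point: (-2.5126, 4.518), alpha = 0.05
Step 1: grad_x = 2*7*-2.5126 = -35.1764, grad_y = 2*8*4.518 = 72.288
  x_1 = -2.5126 - 0.05*-35.1764 = -0.7538
  y_1 = 4.518 - 0.05*72.288 = 0.9036
Step 2: grad_x = 2*7*-0.7538 = -10.5529, grad_y = 2*8*0.9036 = 14.4576
  x_2 = -0.7538 - 0.05*-10.5529 = -0.2261
  y_2 = 0.9036 - 0.05*14.4576 = 0.1807
Step 3: grad_x = 2*7*-0.2261 = -3.1659, grad_y = 2*8*0.1807 = 2.8915
  x_3 = -0.2261 - 0.05*-3.1659 = -0.0678
  y_3 = 0.1807 - 0.05*2.8915 = 0.0361
Step 4: grad_x = 2*7*-0.0678 = -0.9498, grad_y = 2*8*0.0361 = 0.5783
  x_4 = -0.0678 - 0.05*-0.9498 = -0.0204
  y_4 = 0.0361 - 0.05*0.5783 = 0.0072
f(-0.0204, 0.0072) = 7*(-0.0204)^2 + 8*0.0072^2 = 0.0033


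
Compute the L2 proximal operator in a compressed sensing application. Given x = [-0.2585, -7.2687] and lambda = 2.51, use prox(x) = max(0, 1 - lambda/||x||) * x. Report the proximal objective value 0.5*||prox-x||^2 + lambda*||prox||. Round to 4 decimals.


Step 1: Compute ||x||.
||x|| = 7.2733
Step 2: Compute scaling factor.
scale = max(0, 1 - 2.51/7.2733) = 0.6549
Step 3: prox(x) = [-0.1693, -4.7603]
||prox(x)|| = 4.7633
Step 4: Proximal objective.
0.5*||prox-x||^2 = 3.1501
lambda*||prox|| = 11.9559
Total = 15.1059


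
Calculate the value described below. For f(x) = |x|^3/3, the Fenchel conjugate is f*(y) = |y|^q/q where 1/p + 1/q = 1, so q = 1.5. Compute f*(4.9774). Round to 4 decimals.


The conjugate exponent q satisfies 1/p + 1/q = 1.
p = 3, so q = 3/(3 - 1) = 1.5
|y|^q = 4.9774^1.5 = 11.1046
f*(4.9774) = 11.1046 / 1.5 = 7.4031


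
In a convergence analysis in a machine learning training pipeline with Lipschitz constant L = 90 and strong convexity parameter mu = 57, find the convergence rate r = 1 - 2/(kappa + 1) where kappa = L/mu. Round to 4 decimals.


Step 1: Compute the condition number.
kappa = L/mu = 90/57 = 1.5789
Step 2: Compute the convergence rate.
r = 1 - 2/(kappa + 1) = 1 - 2*mu/(L + mu) = (L - mu)/(L + mu) = 33/147 = 0.2245


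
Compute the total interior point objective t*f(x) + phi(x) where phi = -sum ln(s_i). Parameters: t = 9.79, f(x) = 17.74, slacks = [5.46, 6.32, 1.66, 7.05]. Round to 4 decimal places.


Step 1: Compute log-barrier.
ln values: [1.6974, 1.8437, 0.5068, 1.953]
phi = -(1.6974 + 1.8437 + 0.5068 + 1.953) = -6.001
Step 2: Compute augmented objective.
t*f(x) = 9.79*17.74 = 173.6746
Total = 173.6746 - 6.001 = 167.6736


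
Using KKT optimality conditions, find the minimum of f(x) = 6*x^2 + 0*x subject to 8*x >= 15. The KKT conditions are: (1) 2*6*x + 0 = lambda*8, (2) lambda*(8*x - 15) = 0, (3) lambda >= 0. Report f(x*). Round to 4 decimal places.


Step 1: Try lambda = 0 (constraint inactive).
x_unc = 0/(2*6) = 0.0
Check: 8*0.0 = 0.0 < 15 -- violated!
Step 2: Constraint must be active: 8*x = 15
x* = 15/8 = 1.875
lambda = (2*6*1.875 + 0)/8 = 2.8125
Step 3: Compute optimal value.
f(x*) = 6*1.875^2 + 0*1.875 = 21.0938


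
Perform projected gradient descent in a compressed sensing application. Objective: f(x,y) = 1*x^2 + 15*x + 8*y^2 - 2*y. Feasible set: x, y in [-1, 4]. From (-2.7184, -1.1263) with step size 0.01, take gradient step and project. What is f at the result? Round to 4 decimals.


Step 1: Compute gradient at (-2.7184, -1.1263).
grad_x = 2*1*-2.7184 + 15 = 9.5632
grad_y = 2*8*-1.1263 - 2 = -20.0208
Step 2: Gradient step.
x_raw = -2.7184 - 0.01*9.5632 = -2.814
y_raw = -1.1263 - 0.01*-20.0208 = -0.9261
Step 3: Project onto [-1, 4].
x_proj = clip(-2.814) = -1.0
y_proj = clip(-0.9261) = -0.9261
Step 4: Evaluate f.
f(-1.0, -0.9261) = -5.2866


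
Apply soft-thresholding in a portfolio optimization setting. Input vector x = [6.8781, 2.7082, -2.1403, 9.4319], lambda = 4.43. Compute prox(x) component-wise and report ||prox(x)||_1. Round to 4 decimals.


Soft-thresholding with lambda = 4.43:
prox(6.8781) = sign(6.8781)*max(|6.8781| - 4.43, 0) = 2.4481
prox(2.7082) = sign(2.7082)*max(|2.7082| - 4.43, 0) = 0.0
prox(-2.1403) = sign(-2.1403)*max(|-2.1403| - 4.43, 0) = 0.0
prox(9.4319) = sign(9.4319)*max(|9.4319| - 4.43, 0) = 5.0019
prox(x) = [2.4481, 0.0, 0.0, 5.0019]
||prox(x)||_1 = 2.4481 + 0.0 + 0.0 + 5.0019 = 7.45


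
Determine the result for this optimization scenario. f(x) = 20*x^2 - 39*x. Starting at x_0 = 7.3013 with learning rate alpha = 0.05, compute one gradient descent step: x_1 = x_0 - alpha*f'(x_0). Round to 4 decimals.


We compute the gradient at x_0 and apply the update.
f'(x) = 40*x - 39
f'(7.3013) = 40*7.3013 - 39 = 253.052
x_1 = 7.3013 - 0.05*253.052 = -5.3513
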